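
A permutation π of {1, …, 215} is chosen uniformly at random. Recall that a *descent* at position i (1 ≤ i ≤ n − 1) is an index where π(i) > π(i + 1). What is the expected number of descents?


Write X = Σ X_I over i = 1, …, 214, with X_I the indicator of one descent.
There are 214 indicators.
For each fixed i, the pair (π(i), π(i+1)) is a uniformly random ordered pair of distinct values from {1, …, 215}; by symmetry P[π(i) > π(i+1)] = 1/2.
By linearity: E[X] = 214 · (1/2) = (215 − 1) · (1/2) = 107 ≈ 107.0000.

E[X] = 107 = 107.0000.


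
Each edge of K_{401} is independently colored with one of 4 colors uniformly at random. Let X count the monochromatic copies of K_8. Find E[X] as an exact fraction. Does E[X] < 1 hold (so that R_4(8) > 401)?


E[X] = C(401, 8) · 4^{1 − 28} = 15456772627710150 · 4^{−27} = 15456772627710150/18014398509481984.
As a reduced fraction: E[X] = 7728386313855075/9007199254740992 ≈ 0.858.
Is E[X] < 1? YES.
Since E[X] < 1, there exists a 4-coloring of K_{401} with no monochromatic K_8; hence R_4(8) > 401.

E[X] = 7728386313855075/9007199254740992 ≈ 0.858; E[X] < 1, so R_4(8) > 401.


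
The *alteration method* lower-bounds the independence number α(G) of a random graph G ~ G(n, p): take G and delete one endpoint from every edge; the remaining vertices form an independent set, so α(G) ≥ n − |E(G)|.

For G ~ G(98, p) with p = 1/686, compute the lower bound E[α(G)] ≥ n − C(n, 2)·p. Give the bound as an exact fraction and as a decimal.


E[|E(G)|] = C(98, 2)·p = 4753 · (1/686) = 97/14.
E[α(G)] ≥ n − E[|E(G)|] = 98 − 97/14 = 1275/14.
Numerically: ≈ 91.0714.
(This is only a lower bound; the true E[α(G)] may be larger.)

E[α(G)] ≥ 1275/14 ≈ 91.0714.


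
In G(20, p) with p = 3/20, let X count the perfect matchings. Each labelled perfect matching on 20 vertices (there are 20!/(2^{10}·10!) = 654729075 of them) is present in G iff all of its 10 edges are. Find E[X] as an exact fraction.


K_20 has 20!/(2^{10}·10!) = 654729075 labelled perfect matchings.
For each such perfect matching H, let X_H = 1 if all 10 edges of H are present in G. Then P[X_H = 1] = p^{10} = (3/20)^{10} = 59049/10240000000000.
By linearity: E[X] = Σ_H E[X_H] = 654729075 · p^{10} = 654729075 · 59049/10240000000000 = 1546443885987/409600000000.
Numerically: E[X] ≈ 3.78.

E[X] = 654729075 · (3/20)^{10} = 1546443885987/409600000000 ≈ 3.78.


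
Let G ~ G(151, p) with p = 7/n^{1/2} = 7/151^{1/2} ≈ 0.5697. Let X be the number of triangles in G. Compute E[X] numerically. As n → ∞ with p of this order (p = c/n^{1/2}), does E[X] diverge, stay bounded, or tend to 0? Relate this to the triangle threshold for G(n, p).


Number of potential triangles: C(151, 3) = 562475.
Each occurs with probability p³ ≈ (0.5697)³ ≈ 1.848539e-01.
By linearity: E[X] = C(151, 3)·p³ ≈ 562475 · 1.848539e-01 ≈ 103975.7169.
Since α = 1/2 < 1, p = c/n^{1/2} ≫ 1/n is above the triangle threshold p ~ 1/n. Asymptotically E[X] ~ (c³/6)·n^{3(1−α)} = (7³/6)·n^{1.5} → ∞; triangles are abundant w.h.p.

E[X] ≈ 103975.7169; in regime p = Θ(1/n^{1/2}) E[X] diverges (above the triangle threshold p ~ 1/n).


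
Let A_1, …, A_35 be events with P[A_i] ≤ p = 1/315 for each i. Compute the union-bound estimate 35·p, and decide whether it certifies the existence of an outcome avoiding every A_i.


Union bound: P[∪_{i=1}^{35} A_i] ≤ Σ_i P[A_i] ≤ 35·p = 35·(1/315) = 1/9.
Numerically: 1/9 ≈ 0.111.
Is 1/9 < 1? YES.
Since P[∪ A_i] ≤ 1/9 < 1, the complement has P[∩ A_i^c] ≥ 1 − 1/9 = 8/9 > 0, so some outcome avoids every A_i.

35·p = 1/9 ≈ 0.111; existence CERTIFIED by the union bound.


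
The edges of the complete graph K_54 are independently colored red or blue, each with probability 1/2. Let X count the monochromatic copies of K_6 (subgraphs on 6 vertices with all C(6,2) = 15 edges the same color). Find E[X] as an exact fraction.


Let X = Σ_S X_S over the C(54, 6) = 25827165 subsets S of size 6, where X_S = 1 if the K_6 on S is monochromatic.
For a fixed S, the K_6 on S has C(6, 2) = 15 edges. P[all 15 edges red] = (1/2)^15, and likewise for blue, so P[monochromatic] = 2·(1/2)^15 = 2^{1 − 15} = 1/16384.
By linearity of expectation: E[X] = C(54, 6) · 2^{1 − 15} = 25827165 · 1/16384 = 25827165/16384.
Numerically: E[X] ≈ 1576.36505.

E[X] = C(54,6)·2^(1−C(6,2)) = 25827165/16384 ≈ 1576.36505.


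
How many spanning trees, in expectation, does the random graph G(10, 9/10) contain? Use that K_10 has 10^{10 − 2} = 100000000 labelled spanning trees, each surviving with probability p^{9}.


K_10 has 10^{10 − 2} = 100000000 labelled spanning trees.
For each such spanning tree H, let X_H = 1 if all 9 edges of H are present in G. Then P[X_H = 1] = p^{9} = (9/10)^{9} = 387420489/1000000000.
Summing the indicators: E[X] = Σ_H E[X_H] = 100000000 · p^{9} = 100000000 · 387420489/1000000000 = 387420489/10.
Numerically: E[X] ≈ 3.8742e+07.

E[X] = 100000000 · (9/10)^{9} = 387420489/10 ≈ 3.8742e+07.


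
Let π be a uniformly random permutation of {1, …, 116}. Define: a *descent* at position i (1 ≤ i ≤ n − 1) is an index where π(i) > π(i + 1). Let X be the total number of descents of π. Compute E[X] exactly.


Write X = Σ X_I over i = 1, …, 115, with X_I the indicator of one descent.
There are 115 indicators.
For each fixed i, the pair (π(i), π(i+1)) is a uniformly random ordered pair of distinct values from {1, …, 116}; by symmetry P[π(i) > π(i+1)] = 1/2.
By linearity: E[X] = 115 · (1/2) = (116 − 1) · (1/2) = 115/2 ≈ 57.5000.

E[X] = 115/2 = 57.5000.


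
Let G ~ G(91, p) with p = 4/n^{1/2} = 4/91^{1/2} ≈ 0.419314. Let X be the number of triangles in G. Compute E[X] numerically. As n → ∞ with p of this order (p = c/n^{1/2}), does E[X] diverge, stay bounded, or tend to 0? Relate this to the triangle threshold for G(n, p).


Number of potential triangles: C(91, 3) = 121485.
Each occurs with probability p³ ≈ (0.419314)³ ≈ 7.37255270e-02.
By linearity: E[X] = C(91, 3)·p³ ≈ 121485 · 7.37255270e-02 ≈ 8956.545645.
Since α = 1/2 < 1, p = c/n^{1/2} ≫ 1/n is above the triangle threshold p ~ 1/n. Asymptotically E[X] ~ (c³/6)·n^{3(1−α)} = (4³/6)·n^{1.5} → ∞; triangles are abundant w.h.p.

E[X] ≈ 8956.545645; in regime p = Θ(1/n^{1/2}) E[X] diverges (above the triangle threshold p ~ 1/n).


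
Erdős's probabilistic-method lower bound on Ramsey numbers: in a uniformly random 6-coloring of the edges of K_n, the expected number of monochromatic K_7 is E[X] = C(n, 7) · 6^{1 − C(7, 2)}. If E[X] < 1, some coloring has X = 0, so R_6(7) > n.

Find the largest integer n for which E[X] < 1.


We need C(n, 7) · 6^{1 − 21} < 1, i.e. C(n, 7) < 6^{21 − 1} = 3656158440062976.
Check values of n near the boundary:
  n = 566: C(566, 7) = 3557206237959440; 3557206237959440 < 3656158440062976? YES
  n = 567: C(567, 7) = 3601671315933933; 3601671315933933 < 3656158440062976? YES
  n = 568: C(568, 7) = 3646611956239704; 3646611956239704 < 3656158440062976? YES
  n = 569: C(569, 7) = 3692032389858348; 3692032389858348 < 3656158440062976? NO
  n = 570: C(570, 7) = 3737936877831720; 3737936877831720 < 3656158440062976? NO
  n = 571: C(571, 7) = 3784329711421830; 3784329711421830 < 3656158440062976? NO
The largest n with C(n, 7) < 3656158440062976 is n = 568 (where E[X] = 16882462760369/16926659444736 ≈ 0.9973889). Hence R_6(7) > 568, i.e. R_6(7) ≥ 569.

Largest n = 568; hence R_6(7) > 568.


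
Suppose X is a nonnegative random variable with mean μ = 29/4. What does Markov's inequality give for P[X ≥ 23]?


μ = E[X] = 29/4, a = 23.
Markov: P[X ≥ 23] ≤ μ/a = (29/4)/23 = 29/92.
Numerically: ≈ 0.315.
(Since a = 23 > μ = 7.250, the bound 29/92 is < 1 and informative.)

P[X ≥ 23] ≤ 29/92 ≈ 0.315.


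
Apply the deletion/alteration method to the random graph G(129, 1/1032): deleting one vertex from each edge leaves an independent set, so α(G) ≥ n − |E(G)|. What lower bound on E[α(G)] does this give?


E[|E(G)|] = C(129, 2)·p = 8256 · (1/1032) = 8.
E[α(G)] ≥ n − E[|E(G)|] = 129 − 8 = 121.
Numerically: ≈ 121.000000.
(This is only a lower bound; the true E[α(G)] may be larger.)

E[α(G)] ≥ 121 ≈ 121.000000.


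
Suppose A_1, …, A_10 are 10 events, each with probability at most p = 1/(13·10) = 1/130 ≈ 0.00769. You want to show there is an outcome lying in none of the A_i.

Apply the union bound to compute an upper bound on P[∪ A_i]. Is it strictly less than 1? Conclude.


Union bound: P[∪_{i=1}^{10} A_i] ≤ Σ_i P[A_i] ≤ 10·p = 10·(1/130) = 1/13.
Numerically: 1/13 ≈ 0.07692.
Is 1/13 < 1? YES.
Since P[∪ A_i] ≤ 1/13 < 1, the complement has P[∩ A_i^c] ≥ 1 − 1/13 = 12/13 > 0, so some outcome avoids every A_i.

10·p = 1/13 ≈ 0.07692; existence CERTIFIED by the union bound.


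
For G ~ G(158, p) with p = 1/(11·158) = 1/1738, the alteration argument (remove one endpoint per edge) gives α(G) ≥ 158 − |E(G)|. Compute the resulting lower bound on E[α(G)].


E[|E(G)|] = C(158, 2)·p = 12403 · (1/1738) = 157/22.
E[α(G)] ≥ n − E[|E(G)|] = 158 − 157/22 = 3319/22.
Numerically: ≈ 150.864.
(This is only a lower bound; the true E[α(G)] may be larger.)

E[α(G)] ≥ 3319/22 ≈ 150.864.


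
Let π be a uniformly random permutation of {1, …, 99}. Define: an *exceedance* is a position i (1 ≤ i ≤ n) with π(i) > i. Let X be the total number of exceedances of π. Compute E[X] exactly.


Write X = Σ_{i=1}^{99} X_i, where X_i = 1_{π(i) > i}.
For each fixed i, π(i) is uniform over {1, …, 99} (marginal of a uniform permutation), so P[π(i) > i] = (n − i)/n. Summing: Σ_{i=1}^{99} (n − i)/n = (0 + 1 + … + 98)/99 = 99(99 − 1)/(2·99) = (99 − 1)/2.
Hence E[X] = Σ_{i=1}^{99} (99 − i)/99 = 49 ≈ 49.000.

E[X] = 49 = 49.000.


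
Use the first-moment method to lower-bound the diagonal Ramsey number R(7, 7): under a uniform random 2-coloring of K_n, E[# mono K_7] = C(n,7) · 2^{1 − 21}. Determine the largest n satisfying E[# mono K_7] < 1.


We need C(n, 7) · 2^{1 − 21} < 1, i.e. C(n, 7) < 2^{21 − 1} = 1048576.
Check values of n near the boundary:
  n = 22: C(22, 7) = 170544; 170544 < 1048576? YES
  n = 23: C(23, 7) = 245157; 245157 < 1048576? YES
  n = 24: C(24, 7) = 346104; 346104 < 1048576? YES
  n = 25: C(25, 7) = 480700; 480700 < 1048576? YES
  n = 26: C(26, 7) = 657800; 657800 < 1048576? YES
  n = 27: C(27, 7) = 888030; 888030 < 1048576? YES
  n = 28: C(28, 7) = 1184040; 1184040 < 1048576? NO
The largest n with C(n, 7) < 1048576 is n = 27 (where E[X] = 444015/524288 ≈ 0.84689). Hence R(7, 7) > 27, i.e. R(7, 7) ≥ 28.

Largest n = 27; hence R(7, 7) > 27.


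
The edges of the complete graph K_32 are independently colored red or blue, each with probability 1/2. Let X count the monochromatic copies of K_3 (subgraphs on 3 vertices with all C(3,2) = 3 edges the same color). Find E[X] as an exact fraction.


Let X = Σ_S X_S over the C(32, 3) = 4960 subsets S of size 3, where X_S = 1 if the K_3 on S is monochromatic.
For a fixed S, the K_3 on S has C(3, 2) = 3 edges. P[all 3 edges red] = (1/2)^3, and likewise for blue, so P[monochromatic] = 2·(1/2)^3 = 2^{1 − 3} = 1/4.
By linearity of expectation: E[X] = C(32, 3) · 2^{1 − 3} = 4960 · 1/4 = 1240.
Numerically: E[X] ≈ 1240.000.

E[X] = C(32,3)·2^(1−C(3,2)) = 1240 ≈ 1240.000.


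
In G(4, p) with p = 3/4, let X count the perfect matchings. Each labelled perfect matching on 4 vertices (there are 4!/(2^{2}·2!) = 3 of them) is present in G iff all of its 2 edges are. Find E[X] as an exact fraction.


K_4 has 4!/(2^{2}·2!) = 3 labelled perfect matchings.
For each such perfect matching H, let X_H = 1 if all 2 edges of H are present in G. Then P[X_H = 1] = p^{2} = (3/4)^{2} = 9/16.
Summing the indicators: E[X] = Σ_H E[X_H] = 3 · p^{2} = 3 · 9/16 = 27/16.
Numerically: E[X] ≈ 1.69.

E[X] = 3 · (3/4)^{2} = 27/16 ≈ 1.69.


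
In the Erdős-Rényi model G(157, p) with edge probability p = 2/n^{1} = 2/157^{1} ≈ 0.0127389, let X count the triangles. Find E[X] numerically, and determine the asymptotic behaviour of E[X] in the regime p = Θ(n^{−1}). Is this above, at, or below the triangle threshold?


Number of potential triangles: C(157, 3) = 632710.
Each occurs with probability p³ ≈ (0.0127389)³ ≈ 2.06724062e-06.
By linearity: E[X] = C(157, 3)·p³ ≈ 632710 · 2.06724062e-06 ≈ 1.307964.
Here α = 1, so p = 2/n is exactly at the triangle threshold p ~ 1/n. Asymptotically E[X] → c³/6 = 2³/6 = 4/3 ≈ 1.333333, a bounded constant. In this regime the triangle count is asymptotically Poisson(c³/6).

E[X] ≈ 1.307964; in regime p = Θ(1/n^{1}) E[X] stays bounded (at the triangle threshold p ~ 1/n).


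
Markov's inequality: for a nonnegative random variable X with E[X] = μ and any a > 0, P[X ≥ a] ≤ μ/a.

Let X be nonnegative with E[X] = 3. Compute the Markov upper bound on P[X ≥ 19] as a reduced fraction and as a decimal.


μ = E[X] = 3, a = 19.
Markov: P[X ≥ 19] ≤ μ/a = (3)/19 = 3/19.
Numerically: ≈ 0.157895.
(Since a = 19 > μ = 3.000000, the bound 3/19 is < 1 and informative.)

P[X ≥ 19] ≤ 3/19 ≈ 0.157895.


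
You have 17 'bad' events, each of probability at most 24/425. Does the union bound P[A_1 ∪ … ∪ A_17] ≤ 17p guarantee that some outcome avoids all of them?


Union bound: P[∪_{i=1}^{17} A_i] ≤ Σ_i P[A_i] ≤ 17·p = 17·(24/425) = 24/25.
Numerically: 24/25 ≈ 0.9600.
Is 24/25 < 1? YES.
Since P[∪ A_i] ≤ 24/25 < 1, the complement has P[∩ A_i^c] ≥ 1 − 24/25 = 1/25 > 0, so some outcome avoids every A_i.

17·p = 24/25 ≈ 0.9600; existence CERTIFIED by the union bound.


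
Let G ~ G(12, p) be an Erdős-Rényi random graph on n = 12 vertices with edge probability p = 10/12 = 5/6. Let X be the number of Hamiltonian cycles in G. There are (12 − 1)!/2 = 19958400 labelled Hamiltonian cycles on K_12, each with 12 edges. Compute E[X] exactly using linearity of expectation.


K_12 has (12 − 1)!/2 = 19958400 labelled Hamiltonian cycles.
For each such Hamiltonian cycle H, let X_H = 1 if all 12 edges of H are present in G. Then P[X_H = 1] = p^{12} = (5/6)^{12} = 244140625/2176782336.
Summing the indicators: E[X] = Σ_H E[X_H] = 19958400 · p^{12} = 19958400 · 244140625/2176782336 = 469970703125/209952.
Numerically: E[X] ≈ 2.238e+06.

E[X] = 19958400 · (5/6)^{12} = 469970703125/209952 ≈ 2.238e+06.


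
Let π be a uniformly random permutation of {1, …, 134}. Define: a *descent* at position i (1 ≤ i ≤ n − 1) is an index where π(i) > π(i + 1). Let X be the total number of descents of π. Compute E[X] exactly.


Write X = Σ X_I over i = 1, …, 133, with X_I the indicator of one descent.
There are 133 indicators.
For each fixed i, the pair (π(i), π(i+1)) is a uniformly random ordered pair of distinct values from {1, …, 134}; by symmetry P[π(i) > π(i+1)] = 1/2.
By linearity: E[X] = 133 · (1/2) = (134 − 1) · (1/2) = 133/2 ≈ 66.500.

E[X] = 133/2 = 66.500.


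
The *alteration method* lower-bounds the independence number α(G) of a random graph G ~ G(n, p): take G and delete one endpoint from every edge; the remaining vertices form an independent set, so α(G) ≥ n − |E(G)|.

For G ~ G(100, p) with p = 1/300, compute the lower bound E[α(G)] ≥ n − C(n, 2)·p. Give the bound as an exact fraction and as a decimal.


E[|E(G)|] = C(100, 2)·p = 4950 · (1/300) = 33/2.
E[α(G)] ≥ n − E[|E(G)|] = 100 − 33/2 = 167/2.
Numerically: ≈ 83.5000.
(This is only a lower bound; the true E[α(G)] may be larger.)

E[α(G)] ≥ 167/2 ≈ 83.5000.


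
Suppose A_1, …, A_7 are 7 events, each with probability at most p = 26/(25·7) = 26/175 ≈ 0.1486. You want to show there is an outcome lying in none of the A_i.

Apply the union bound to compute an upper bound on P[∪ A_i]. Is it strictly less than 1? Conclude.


Union bound: P[∪_{i=1}^{7} A_i] ≤ Σ_i P[A_i] ≤ 7·p = 7·(26/175) = 26/25.
Numerically: 26/25 ≈ 1.0400.
Is 26/25 < 1? NO.
Since the bound 26/25 is ≥ 1, the union bound is uninformative here; it does NOT by itself certify existence.

7·p = 26/25 ≈ 1.0400; existence NOT certified by the union bound.


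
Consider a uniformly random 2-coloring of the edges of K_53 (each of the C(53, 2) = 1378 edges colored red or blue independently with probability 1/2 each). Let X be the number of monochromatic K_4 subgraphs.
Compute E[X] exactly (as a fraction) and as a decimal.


Let X = Σ_S X_S over the C(53, 4) = 292825 subsets S of size 4, where X_S = 1 if the K_4 on S is monochromatic.
For a fixed S, the K_4 on S has C(4, 2) = 6 edges. P[all 6 edges red] = (1/2)^6, and likewise for blue, so P[monochromatic] = 2·(1/2)^6 = 2^{1 − 6} = 1/32.
Summing: E[X] = C(53, 4) · 2^{1 − 6} = 292825 · 1/32 = 292825/32.
Numerically: E[X] ≈ 9150.781.

E[X] = C(53,4)·2^(1−C(4,2)) = 292825/32 ≈ 9150.781.


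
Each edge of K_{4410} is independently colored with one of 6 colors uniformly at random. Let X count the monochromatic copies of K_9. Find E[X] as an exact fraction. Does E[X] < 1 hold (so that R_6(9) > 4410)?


E[X] = C(4410, 9) · 6^{1 − 36} = 1724394906266704102180823710 · 6^{−35} = 1724394906266704102180823710/1719070799748422591028658176.
As a reduced fraction: E[X] = 862197453133352051090411855/859535399874211295514329088 ≈ 1.0030971.
Is E[X] < 1? NO.
Since E[X] ≥ 1, the first-moment bound is inconclusive at n = 4410; it does NOT by itself certify R_6(9) > 4410.

E[X] = 862197453133352051090411855/859535399874211295514329088 ≈ 1.0030971; E[X] ≥ 1; first-moment method inconclusive here.


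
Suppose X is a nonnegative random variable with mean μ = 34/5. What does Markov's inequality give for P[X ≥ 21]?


μ = E[X] = 34/5, a = 21.
Markov: P[X ≥ 21] ≤ μ/a = (34/5)/21 = 34/105.
Numerically: ≈ 0.3238.
(Since a = 21 > μ = 6.8000, the bound 34/105 is < 1 and informative.)

P[X ≥ 21] ≤ 34/105 ≈ 0.3238.


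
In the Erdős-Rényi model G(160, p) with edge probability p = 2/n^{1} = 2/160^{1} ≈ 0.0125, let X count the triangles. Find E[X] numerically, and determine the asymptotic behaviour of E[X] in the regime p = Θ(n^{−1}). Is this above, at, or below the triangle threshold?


Number of potential triangles: C(160, 3) = 669920.
Each occurs with probability p³ ≈ (0.0125)³ ≈ 1.95313e-06.
By linearity: E[X] = C(160, 3)·p³ ≈ 669920 · 1.95313e-06 ≈ 1.308.
Here α = 1, so p = 2/n is exactly at the triangle threshold p ~ 1/n. Asymptotically E[X] → c³/6 = 2³/6 = 4/3 ≈ 1.333, a bounded constant. In this regime the triangle count is asymptotically Poisson(c³/6).

E[X] ≈ 1.308; in regime p = Θ(1/n^{1}) E[X] stays bounded (at the triangle threshold p ~ 1/n).


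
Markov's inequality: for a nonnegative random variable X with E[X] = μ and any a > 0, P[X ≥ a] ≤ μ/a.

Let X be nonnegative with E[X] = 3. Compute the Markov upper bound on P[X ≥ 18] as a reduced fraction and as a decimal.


μ = E[X] = 3, a = 18.
Markov: P[X ≥ 18] ≤ μ/a = (3)/18 = 1/6.
Numerically: ≈ 0.167.
(Since a = 18 > μ = 3.000, the bound 1/6 is < 1 and informative.)

P[X ≥ 18] ≤ 1/6 ≈ 0.167.


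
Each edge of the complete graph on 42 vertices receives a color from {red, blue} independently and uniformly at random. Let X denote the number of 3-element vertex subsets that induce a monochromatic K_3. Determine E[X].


Let X = Σ_S X_S over the C(42, 3) = 11480 subsets S of size 3, where X_S = 1 if the K_3 on S is monochromatic.
For a fixed S, the K_3 on S has C(3, 2) = 3 edges. P[all 3 edges red] = (1/2)^3, and likewise for blue, so P[monochromatic] = 2·(1/2)^3 = 2^{1 − 3} = 1/4.
Summing: E[X] = C(42, 3) · 2^{1 − 3} = 11480 · 1/4 = 2870.
Numerically: E[X] ≈ 2870.000000.

E[X] = C(42,3)·2^(1−C(3,2)) = 2870 ≈ 2870.000000.


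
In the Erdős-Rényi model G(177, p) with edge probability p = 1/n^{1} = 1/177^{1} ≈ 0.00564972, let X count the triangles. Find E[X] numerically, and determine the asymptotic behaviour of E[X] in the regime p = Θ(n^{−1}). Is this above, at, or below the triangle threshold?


Number of potential triangles: C(177, 3) = 908600.
Each occurs with probability p³ ≈ (0.00564972)³ ≈ 1.80335073e-07.
By linearity: E[X] = C(177, 3)·p³ ≈ 908600 · 1.80335073e-07 ≈ 0.163852.
Here α = 1, so p = 1/n is exactly at the triangle threshold p ~ 1/n. Asymptotically E[X] → c³/6 = 1³/6 = 1/6 ≈ 0.166667, a bounded constant. In this regime the triangle count is asymptotically Poisson(c³/6).

E[X] ≈ 0.163852; in regime p = Θ(1/n^{1}) E[X] stays bounded (at the triangle threshold p ~ 1/n).


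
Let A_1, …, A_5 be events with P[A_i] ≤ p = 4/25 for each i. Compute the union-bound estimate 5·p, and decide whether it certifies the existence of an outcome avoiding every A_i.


Union bound: P[∪_{i=1}^{5} A_i] ≤ Σ_i P[A_i] ≤ 5·p = 5·(4/25) = 4/5.
Numerically: 4/5 ≈ 0.800000.
Is 4/5 < 1? YES.
Since P[∪ A_i] ≤ 4/5 < 1, the complement has P[∩ A_i^c] ≥ 1 − 4/5 = 1/5 > 0, so some outcome avoids every A_i.

5·p = 4/5 ≈ 0.800000; existence CERTIFIED by the union bound.


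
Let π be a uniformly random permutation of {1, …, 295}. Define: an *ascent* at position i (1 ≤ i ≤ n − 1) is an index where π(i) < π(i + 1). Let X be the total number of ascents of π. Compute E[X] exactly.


Write X = Σ X_I over i = 1, …, 294, with X_I the indicator of one ascent.
There are 294 indicators.
For each fixed i, the pair (π(i), π(i+1)) is a uniformly random ordered pair of distinct values from {1, …, 295}; by symmetry P[π(i) < π(i+1)] = 1/2.
By linearity: E[X] = 294 · (1/2) = (295 − 1) · (1/2) = 147 ≈ 147.000000.

E[X] = 147 = 147.000000.


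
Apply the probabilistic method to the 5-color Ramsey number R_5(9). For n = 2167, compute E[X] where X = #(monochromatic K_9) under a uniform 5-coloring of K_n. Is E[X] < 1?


E[X] = C(2167, 9) · 5^{1 − 36} = 2855899084841489792706810 · 5^{−35} = 2855899084841489792706810/2910383045673370361328125.
As a reduced fraction: E[X] = 571179816968297958541362/582076609134674072265625 ≈ 0.9813.
Is E[X] < 1? YES.
Since E[X] < 1, there exists a 5-coloring of K_{2167} with no monochromatic K_9; hence R_5(9) > 2167.

E[X] = 571179816968297958541362/582076609134674072265625 ≈ 0.9813; E[X] < 1, so R_5(9) > 2167.


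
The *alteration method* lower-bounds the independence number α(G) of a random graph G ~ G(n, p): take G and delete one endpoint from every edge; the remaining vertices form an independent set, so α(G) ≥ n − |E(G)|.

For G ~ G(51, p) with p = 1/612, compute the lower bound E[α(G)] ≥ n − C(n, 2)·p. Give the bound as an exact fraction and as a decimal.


E[|E(G)|] = C(51, 2)·p = 1275 · (1/612) = 25/12.
E[α(G)] ≥ n − E[|E(G)|] = 51 − 25/12 = 587/12.
Numerically: ≈ 48.917.
(This is only a lower bound; the true E[α(G)] may be larger.)

E[α(G)] ≥ 587/12 ≈ 48.917.


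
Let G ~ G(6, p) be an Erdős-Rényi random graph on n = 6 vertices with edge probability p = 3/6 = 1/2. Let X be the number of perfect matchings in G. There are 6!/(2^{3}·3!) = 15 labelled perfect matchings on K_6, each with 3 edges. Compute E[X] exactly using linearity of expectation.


K_6 has 6!/(2^{3}·3!) = 15 labelled perfect matchings.
For each such perfect matching H, let X_H = 1 if all 3 edges of H are present in G. Then P[X_H = 1] = p^{3} = (1/2)^{3} = 1/8.
Summing the indicators: E[X] = Σ_H E[X_H] = 15 · p^{3} = 15 · 1/8 = 15/8.
Numerically: E[X] ≈ 1.88.

E[X] = 15 · (1/2)^{3} = 15/8 ≈ 1.88.


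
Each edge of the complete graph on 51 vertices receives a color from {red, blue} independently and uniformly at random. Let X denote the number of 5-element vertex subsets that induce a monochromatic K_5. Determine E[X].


Let X = Σ_S X_S over the C(51, 5) = 2349060 subsets S of size 5, where X_S = 1 if the K_5 on S is monochromatic.
For a fixed S, the K_5 on S has C(5, 2) = 10 edges. P[all 10 edges red] = (1/2)^10, and likewise for blue, so P[monochromatic] = 2·(1/2)^10 = 2^{1 − 10} = 1/512.
By linearity of expectation: E[X] = C(51, 5) · 2^{1 − 10} = 2349060 · 1/512 = 587265/128.
Numerically: E[X] ≈ 4588.007812.

E[X] = C(51,5)·2^(1−C(5,2)) = 587265/128 ≈ 4588.007812.


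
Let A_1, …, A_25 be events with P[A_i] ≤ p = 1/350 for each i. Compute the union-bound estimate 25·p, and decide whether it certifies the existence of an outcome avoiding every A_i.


Union bound: P[∪_{i=1}^{25} A_i] ≤ Σ_i P[A_i] ≤ 25·p = 25·(1/350) = 1/14.
Numerically: 1/14 ≈ 0.07143.
Is 1/14 < 1? YES.
Since P[∪ A_i] ≤ 1/14 < 1, the complement has P[∩ A_i^c] ≥ 1 − 1/14 = 13/14 > 0, so some outcome avoids every A_i.

25·p = 1/14 ≈ 0.07143; existence CERTIFIED by the union bound.


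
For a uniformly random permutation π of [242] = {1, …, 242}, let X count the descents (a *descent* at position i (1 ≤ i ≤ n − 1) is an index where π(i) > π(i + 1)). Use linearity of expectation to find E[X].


Write X = Σ X_I over i = 1, …, 241, with X_I the indicator of one descent.
There are 241 indicators.
For each fixed i, the pair (π(i), π(i+1)) is a uniformly random ordered pair of distinct values from {1, …, 242}; by symmetry P[π(i) > π(i+1)] = 1/2.
By linearity: E[X] = 241 · (1/2) = (242 − 1) · (1/2) = 241/2 ≈ 120.500000.

E[X] = 241/2 = 120.500000.


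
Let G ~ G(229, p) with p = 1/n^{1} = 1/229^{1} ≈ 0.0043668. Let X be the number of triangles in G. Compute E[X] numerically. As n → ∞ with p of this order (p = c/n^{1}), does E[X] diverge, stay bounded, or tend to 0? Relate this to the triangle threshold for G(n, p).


Number of potential triangles: C(229, 3) = 1975354.
Each occurs with probability p³ ≈ (0.0043668)³ ≈ 8.3270956e-08.
By linearity: E[X] = C(229, 3)·p³ ≈ 1975354 · 8.3270956e-08 ≈ 0.16449.
Here α = 1, so p = 1/n is exactly at the triangle threshold p ~ 1/n. Asymptotically E[X] → c³/6 = 1³/6 = 1/6 ≈ 0.16667, a bounded constant. In this regime the triangle count is asymptotically Poisson(c³/6).

E[X] ≈ 0.16449; in regime p = Θ(1/n^{1}) E[X] stays bounded (at the triangle threshold p ~ 1/n).


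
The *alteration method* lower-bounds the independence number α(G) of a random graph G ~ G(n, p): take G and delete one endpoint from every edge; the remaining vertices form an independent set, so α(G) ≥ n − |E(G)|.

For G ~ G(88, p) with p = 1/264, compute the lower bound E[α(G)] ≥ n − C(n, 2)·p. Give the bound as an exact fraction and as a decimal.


E[|E(G)|] = C(88, 2)·p = 3828 · (1/264) = 29/2.
E[α(G)] ≥ n − E[|E(G)|] = 88 − 29/2 = 147/2.
Numerically: ≈ 73.500000.
(This is only a lower bound; the true E[α(G)] may be larger.)

E[α(G)] ≥ 147/2 ≈ 73.500000.


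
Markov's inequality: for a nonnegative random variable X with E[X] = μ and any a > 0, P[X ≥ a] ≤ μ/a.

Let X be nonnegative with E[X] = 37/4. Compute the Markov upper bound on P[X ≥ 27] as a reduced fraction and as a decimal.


μ = E[X] = 37/4, a = 27.
Markov: P[X ≥ 27] ≤ μ/a = (37/4)/27 = 37/108.
Numerically: ≈ 0.343.
(Since a = 27 > μ = 9.250, the bound 37/108 is < 1 and informative.)

P[X ≥ 27] ≤ 37/108 ≈ 0.343.


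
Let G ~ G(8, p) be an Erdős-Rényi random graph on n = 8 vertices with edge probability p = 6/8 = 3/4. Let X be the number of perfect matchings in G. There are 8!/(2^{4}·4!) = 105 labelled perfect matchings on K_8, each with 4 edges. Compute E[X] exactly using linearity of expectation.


K_8 has 8!/(2^{4}·4!) = 105 labelled perfect matchings.
For each such perfect matching H, let X_H = 1 if all 4 edges of H are present in G. Then P[X_H = 1] = p^{4} = (3/4)^{4} = 81/256.
By linearity of expectation: E[X] = Σ_H E[X_H] = 105 · p^{4} = 105 · 81/256 = 8505/256.
Numerically: E[X] ≈ 33.2227.

E[X] = 105 · (3/4)^{4} = 8505/256 ≈ 33.2227.


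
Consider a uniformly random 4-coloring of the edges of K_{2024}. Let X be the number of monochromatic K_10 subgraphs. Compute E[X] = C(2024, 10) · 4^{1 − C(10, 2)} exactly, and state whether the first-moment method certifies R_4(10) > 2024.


E[X] = C(2024, 10) · 4^{1 − 45} = 310936101848269937576192656 · 4^{−44} = 310936101848269937576192656/309485009821345068724781056.
As a reduced fraction: E[X] = 19433506365516871098512041/19342813113834066795298816 ≈ 1.00469.
Is E[X] < 1? NO.
Since E[X] ≥ 1, the first-moment bound is inconclusive at n = 2024; it does NOT by itself certify R_4(10) > 2024.

E[X] = 19433506365516871098512041/19342813113834066795298816 ≈ 1.00469; E[X] ≥ 1; first-moment method inconclusive here.


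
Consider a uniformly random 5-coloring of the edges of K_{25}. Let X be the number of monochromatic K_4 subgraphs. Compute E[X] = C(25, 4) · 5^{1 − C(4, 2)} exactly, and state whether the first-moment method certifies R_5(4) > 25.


E[X] = C(25, 4) · 5^{1 − 6} = 12650 · 5^{−5} = 12650/3125.
As a reduced fraction: E[X] = 506/125 ≈ 4.0480.
Is E[X] < 1? NO.
Since E[X] ≥ 1, the first-moment bound is inconclusive at n = 25; it does NOT by itself certify R_5(4) > 25.

E[X] = 506/125 ≈ 4.0480; E[X] ≥ 1; first-moment method inconclusive here.


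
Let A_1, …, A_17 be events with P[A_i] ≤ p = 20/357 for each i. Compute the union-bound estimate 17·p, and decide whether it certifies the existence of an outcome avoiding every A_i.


Union bound: P[∪_{i=1}^{17} A_i] ≤ Σ_i P[A_i] ≤ 17·p = 17·(20/357) = 20/21.
Numerically: 20/21 ≈ 0.9524.
Is 20/21 < 1? YES.
Since P[∪ A_i] ≤ 20/21 < 1, the complement has P[∩ A_i^c] ≥ 1 − 20/21 = 1/21 > 0, so some outcome avoids every A_i.

17·p = 20/21 ≈ 0.9524; existence CERTIFIED by the union bound.


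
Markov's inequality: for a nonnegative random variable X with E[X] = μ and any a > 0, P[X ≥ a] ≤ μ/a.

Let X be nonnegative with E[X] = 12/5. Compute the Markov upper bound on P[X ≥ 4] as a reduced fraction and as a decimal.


μ = E[X] = 12/5, a = 4.
Markov: P[X ≥ 4] ≤ μ/a = (12/5)/4 = 3/5.
Numerically: ≈ 0.600.
(Since a = 4 > μ = 2.400, the bound 3/5 is < 1 and informative.)

P[X ≥ 4] ≤ 3/5 ≈ 0.600.


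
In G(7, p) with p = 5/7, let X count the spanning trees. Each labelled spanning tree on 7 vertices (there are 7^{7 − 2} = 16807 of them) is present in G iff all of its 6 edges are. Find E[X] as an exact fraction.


K_7 has 7^{7 − 2} = 16807 labelled spanning trees.
For each such spanning tree H, let X_H = 1 if all 6 edges of H are present in G. Then P[X_H = 1] = p^{6} = (5/7)^{6} = 15625/117649.
By linearity of expectation: E[X] = Σ_H E[X_H] = 16807 · p^{6} = 16807 · 15625/117649 = 15625/7.
Numerically: E[X] ≈ 2.23e+03.

E[X] = 16807 · (5/7)^{6} = 15625/7 ≈ 2.23e+03.


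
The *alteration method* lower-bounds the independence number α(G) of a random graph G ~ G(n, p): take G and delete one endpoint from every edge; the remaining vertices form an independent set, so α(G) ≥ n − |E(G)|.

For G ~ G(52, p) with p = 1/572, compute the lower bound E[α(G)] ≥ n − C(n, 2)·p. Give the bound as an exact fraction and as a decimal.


E[|E(G)|] = C(52, 2)·p = 1326 · (1/572) = 51/22.
E[α(G)] ≥ n − E[|E(G)|] = 52 − 51/22 = 1093/22.
Numerically: ≈ 49.681818.
(This is only a lower bound; the true E[α(G)] may be larger.)

E[α(G)] ≥ 1093/22 ≈ 49.681818.


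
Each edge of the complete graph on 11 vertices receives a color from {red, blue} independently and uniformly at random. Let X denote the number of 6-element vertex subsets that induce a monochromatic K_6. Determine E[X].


Let X = Σ_S X_S over the C(11, 6) = 462 subsets S of size 6, where X_S = 1 if the K_6 on S is monochromatic.
For a fixed S, the K_6 on S has C(6, 2) = 15 edges. P[all 15 edges red] = (1/2)^15, and likewise for blue, so P[monochromatic] = 2·(1/2)^15 = 2^{1 − 15} = 1/16384.
By linearity of expectation: E[X] = C(11, 6) · 2^{1 − 15} = 462 · 1/16384 = 231/8192.
Numerically: E[X] ≈ 0.028198.

E[X] = C(11,6)·2^(1−C(6,2)) = 231/8192 ≈ 0.028198.


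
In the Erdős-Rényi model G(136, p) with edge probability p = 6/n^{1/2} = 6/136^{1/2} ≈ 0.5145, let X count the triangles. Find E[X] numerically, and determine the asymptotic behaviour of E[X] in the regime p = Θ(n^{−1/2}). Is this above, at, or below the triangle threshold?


Number of potential triangles: C(136, 3) = 410040.
Each occurs with probability p³ ≈ (0.5145)³ ≈ 1.3619005e-01.
By linearity: E[X] = C(136, 3)·p³ ≈ 410040 · 1.3619005e-01 ≈ 55843.36929.
Since α = 1/2 < 1, p = c/n^{1/2} ≫ 1/n is above the triangle threshold p ~ 1/n. Asymptotically E[X] ~ (c³/6)·n^{3(1−α)} = (6³/6)·n^{1.5} → ∞; triangles are abundant w.h.p.

E[X] ≈ 55843.36929; in regime p = Θ(1/n^{1/2}) E[X] diverges (above the triangle threshold p ~ 1/n).


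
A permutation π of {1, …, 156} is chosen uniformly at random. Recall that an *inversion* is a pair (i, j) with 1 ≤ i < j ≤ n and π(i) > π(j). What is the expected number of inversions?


Write X = Σ X_I over the C(156, 2) = 12090 pairs i < j, with X_I the indicator of one inversion.
There are 12090 indicators.
For each fixed pair i < j, the values π(i) and π(j) are two distinct elements of {1, …, 156} in uniformly random order; by symmetry P[π(i) > π(j)] = 1/2.
By linearity: E[X] = 12090 · (1/2) = C(156, 2) · (1/2) = 12090/2 = 6045 ≈ 6045.000.

E[X] = 6045 = 6045.000.


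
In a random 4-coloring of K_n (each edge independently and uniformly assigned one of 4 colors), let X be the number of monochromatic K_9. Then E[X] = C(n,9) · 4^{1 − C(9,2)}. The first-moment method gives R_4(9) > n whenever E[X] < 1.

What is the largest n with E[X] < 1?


We need C(n, 9) · 4^{1 − 36} < 1, i.e. C(n, 9) < 4^{36 − 1} = 1180591620717411303424.
Check values of n near the boundary:
  n = 909: C(909, 9) = 1122169012923711463931; 1122169012923711463931 < 1180591620717411303424? YES
  n = 910: C(910, 9) = 1133378248346922788210; 1133378248346922788210 < 1180591620717411303424? YES
  n = 911: C(911, 9) = 1144686900492291197405; 1144686900492291197405 < 1180591620717411303424? YES
  n = 912: C(912, 9) = 1156095740032081475120; 1156095740032081475120 < 1180591620717411303424? YES
  n = 913: C(913, 9) = 1167605542753639808390; 1167605542753639808390 < 1180591620717411303424? YES
  n = 914: C(914, 9) = 1179217089587653905932; 1179217089587653905932 < 1180591620717411303424? YES
  n = 915: C(915, 9) = 1190931166636537885130; 1190931166636537885130 < 1180591620717411303424? NO
The largest n with C(n, 9) < 1180591620717411303424 is n = 914 (where E[X] = 294804272396913476483/295147905179352825856 ≈ 0.99884). Hence R_4(9) > 914, i.e. R_4(9) ≥ 915.

Largest n = 914; hence R_4(9) > 914.


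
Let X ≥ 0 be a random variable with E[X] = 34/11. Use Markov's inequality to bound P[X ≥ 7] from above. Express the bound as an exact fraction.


μ = E[X] = 34/11, a = 7.
Markov: P[X ≥ 7] ≤ μ/a = (34/11)/7 = 34/77.
Numerically: ≈ 0.442.
(Since a = 7 > μ = 3.091, the bound 34/77 is < 1 and informative.)

P[X ≥ 7] ≤ 34/77 ≈ 0.442.


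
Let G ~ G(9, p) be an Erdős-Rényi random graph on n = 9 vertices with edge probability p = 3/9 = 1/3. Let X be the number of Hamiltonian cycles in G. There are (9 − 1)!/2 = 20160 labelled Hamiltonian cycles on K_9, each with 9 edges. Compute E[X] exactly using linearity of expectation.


K_9 has (9 − 1)!/2 = 20160 labelled Hamiltonian cycles.
For each such Hamiltonian cycle H, let X_H = 1 if all 9 edges of H are present in G. Then P[X_H = 1] = p^{9} = (1/3)^{9} = 1/19683.
By linearity of expectation: E[X] = Σ_H E[X_H] = 20160 · p^{9} = 20160 · 1/19683 = 2240/2187.
Numerically: E[X] ≈ 1.02.

E[X] = 20160 · (1/3)^{9} = 2240/2187 ≈ 1.02.


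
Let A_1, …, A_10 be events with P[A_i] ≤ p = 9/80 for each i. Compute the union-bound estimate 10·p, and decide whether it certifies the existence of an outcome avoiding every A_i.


Union bound: P[∪_{i=1}^{10} A_i] ≤ Σ_i P[A_i] ≤ 10·p = 10·(9/80) = 9/8.
Numerically: 9/8 ≈ 1.125.
Is 9/8 < 1? NO.
Since the bound 9/8 is ≥ 1, the union bound is uninformative here; it does NOT by itself certify existence.

10·p = 9/8 ≈ 1.125; existence NOT certified by the union bound.


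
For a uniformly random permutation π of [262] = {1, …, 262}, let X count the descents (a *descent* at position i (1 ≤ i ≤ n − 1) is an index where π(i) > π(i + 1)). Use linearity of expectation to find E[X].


Write X = Σ X_I over i = 1, …, 261, with X_I the indicator of one descent.
There are 261 indicators.
For each fixed i, the pair (π(i), π(i+1)) is a uniformly random ordered pair of distinct values from {1, …, 262}; by symmetry P[π(i) > π(i+1)] = 1/2.
By linearity: E[X] = 261 · (1/2) = (262 − 1) · (1/2) = 261/2 ≈ 130.500.

E[X] = 261/2 = 130.500.


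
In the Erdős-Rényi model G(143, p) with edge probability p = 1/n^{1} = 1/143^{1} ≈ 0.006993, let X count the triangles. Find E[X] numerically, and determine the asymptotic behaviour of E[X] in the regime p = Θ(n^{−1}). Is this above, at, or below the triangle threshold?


Number of potential triangles: C(143, 3) = 477191.
Each occurs with probability p³ ≈ (0.006993)³ ≈ 3.419731e-07.
By linearity: E[X] = C(143, 3)·p³ ≈ 477191 · 3.419731e-07 ≈ 0.1632.
Here α = 1, so p = 1/n is exactly at the triangle threshold p ~ 1/n. Asymptotically E[X] → c³/6 = 1³/6 = 1/6 ≈ 0.1667, a bounded constant. In this regime the triangle count is asymptotically Poisson(c³/6).

E[X] ≈ 0.1632; in regime p = Θ(1/n^{1}) E[X] stays bounded (at the triangle threshold p ~ 1/n).


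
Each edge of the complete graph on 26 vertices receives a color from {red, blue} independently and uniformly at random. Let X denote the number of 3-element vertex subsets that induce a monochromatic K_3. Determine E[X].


Let X = Σ_S X_S over the C(26, 3) = 2600 subsets S of size 3, where X_S = 1 if the K_3 on S is monochromatic.
For a fixed S, the K_3 on S has C(3, 2) = 3 edges. P[all 3 edges red] = (1/2)^3, and likewise for blue, so P[monochromatic] = 2·(1/2)^3 = 2^{1 − 3} = 1/4.
By linearity of expectation: E[X] = C(26, 3) · 2^{1 − 3} = 2600 · 1/4 = 650.
Numerically: E[X] ≈ 650.00000.

E[X] = C(26,3)·2^(1−C(3,2)) = 650 ≈ 650.00000.


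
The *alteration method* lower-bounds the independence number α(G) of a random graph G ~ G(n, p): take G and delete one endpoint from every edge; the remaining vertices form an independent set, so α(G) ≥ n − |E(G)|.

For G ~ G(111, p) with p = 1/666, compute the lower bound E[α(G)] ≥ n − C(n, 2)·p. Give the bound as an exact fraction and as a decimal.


E[|E(G)|] = C(111, 2)·p = 6105 · (1/666) = 55/6.
E[α(G)] ≥ n − E[|E(G)|] = 111 − 55/6 = 611/6.
Numerically: ≈ 101.83333.
(This is only a lower bound; the true E[α(G)] may be larger.)

E[α(G)] ≥ 611/6 ≈ 101.83333.


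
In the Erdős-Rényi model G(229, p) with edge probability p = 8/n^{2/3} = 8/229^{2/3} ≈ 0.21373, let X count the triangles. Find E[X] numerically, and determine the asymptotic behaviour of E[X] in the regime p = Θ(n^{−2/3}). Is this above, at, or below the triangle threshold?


Number of potential triangles: C(229, 3) = 1975354.
Each occurs with probability p³ ≈ (0.21373)³ ≈ 9.7633531e-03.
By linearity: E[X] = C(229, 3)·p³ ≈ 1975354 · 9.7633531e-03 ≈ 19286.07860.
Since α = 2/3 < 1, p = c/n^{2/3} ≫ 1/n is above the triangle threshold p ~ 1/n. Asymptotically E[X] ~ (c³/6)·n^{3(1−α)} = (8³/6)·n^{1} → ∞; triangles are abundant w.h.p.

E[X] ≈ 19286.07860; in regime p = Θ(1/n^{2/3}) E[X] diverges (above the triangle threshold p ~ 1/n).


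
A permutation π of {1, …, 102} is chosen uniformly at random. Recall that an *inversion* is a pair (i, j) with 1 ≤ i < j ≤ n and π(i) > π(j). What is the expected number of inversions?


Write X = Σ X_I over the C(102, 2) = 5151 pairs i < j, with X_I the indicator of one inversion.
There are 5151 indicators.
For each fixed pair i < j, the values π(i) and π(j) are two distinct elements of {1, …, 102} in uniformly random order; by symmetry P[π(i) > π(j)] = 1/2.
By linearity: E[X] = 5151 · (1/2) = C(102, 2) · (1/2) = 5151/2 = 5151/2 ≈ 2575.5000.

E[X] = 5151/2 = 2575.5000.
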